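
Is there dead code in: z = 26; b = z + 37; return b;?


z is read by b's definition; b is returned
No dead code


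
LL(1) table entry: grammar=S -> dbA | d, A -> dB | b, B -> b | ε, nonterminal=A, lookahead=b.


For [A, b]: 'b' ∈ FIRST(b)
Entry: A -> b


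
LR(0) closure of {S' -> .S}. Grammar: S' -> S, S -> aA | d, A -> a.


Start: S' -> .S
For each item with dot before a nonterminal B, add B -> .γ for every B-production
Closure: [S' -> .S, S -> .aA, S -> .d]


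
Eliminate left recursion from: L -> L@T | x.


Left-recursive alternatives: L@T; non-recursive: x
Introduce L': L -> xL', L' -> @TL' | ε


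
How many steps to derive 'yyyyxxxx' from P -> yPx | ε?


Derivation: P => yPx => yyPxx => yyyPxxx => yyyyPxxxx => yyyyxxxx
Steps: 5


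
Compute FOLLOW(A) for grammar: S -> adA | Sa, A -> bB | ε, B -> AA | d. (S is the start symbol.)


$ ∈ FOLLOW(S). For each A -> αBβ: add FIRST(β)\{ε} to FOLLOW(B); if β nullable, add FOLLOW(A).
FOLLOW(A) = {$, a, b}


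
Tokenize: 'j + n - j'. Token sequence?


Scan left to right, longest-match per lexeme
Tokens: ID(j), OP(+), ID(n), OP(-), ID(j)


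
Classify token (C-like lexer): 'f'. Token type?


Pattern: letter/underscore followed by alphanumerics, not a keyword
Type: IDENTIFIER


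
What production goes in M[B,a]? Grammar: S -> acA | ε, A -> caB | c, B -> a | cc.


For [B, a]: 'a' ∈ FIRST(a)
Entry: B -> a


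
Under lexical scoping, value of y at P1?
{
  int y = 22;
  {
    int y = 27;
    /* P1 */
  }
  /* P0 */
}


y declared in the same block as P1
y = 27


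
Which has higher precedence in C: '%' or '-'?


'%' is multiplicative (level 10); '-' is additive (level 9)
Higher level binds tighter
'%' has higher precedence than '-'


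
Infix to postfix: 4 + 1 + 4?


Left to right (same or higher precedence on left)
Postfix: 4 1 + 4 +


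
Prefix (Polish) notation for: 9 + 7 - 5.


left-to-right (same/higher precedence on left): tree is (- (+ 9 7) 5)
Prefix: - + 9 7 5


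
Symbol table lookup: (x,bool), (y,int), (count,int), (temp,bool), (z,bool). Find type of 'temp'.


Lookup 'temp' → type bool


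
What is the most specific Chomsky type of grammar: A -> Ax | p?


Left-linear: every RHS is a terminal or one nonterminal followed by a terminal
Classification: Type 3 (Regular)


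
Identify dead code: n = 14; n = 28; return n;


first assignment to n is overwritten before any read
Dead: 'n = 14'


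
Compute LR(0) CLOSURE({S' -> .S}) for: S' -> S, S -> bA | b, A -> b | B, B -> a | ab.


Start: S' -> .S
For each item with dot before a nonterminal B, add B -> .γ for every B-production
Closure: [S' -> .S, S -> .bA, S -> .b]


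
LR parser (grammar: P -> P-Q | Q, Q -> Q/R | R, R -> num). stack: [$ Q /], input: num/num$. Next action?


no handle; shift 'num'
Action: shift


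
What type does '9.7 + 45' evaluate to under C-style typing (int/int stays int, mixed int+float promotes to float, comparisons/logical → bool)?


Operand types: float + int
Rule: mixed int/float promotes to float; int/int stays int
Result type: float


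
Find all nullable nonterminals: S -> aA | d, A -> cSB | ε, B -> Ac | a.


A nonterminal is nullable iff some alternative derives ε (directly, or every symbol in it is nullable)
Nullable: {A}


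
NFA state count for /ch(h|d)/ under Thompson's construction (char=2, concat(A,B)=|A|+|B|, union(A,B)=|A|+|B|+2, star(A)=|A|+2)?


Syntax tree has 4 char leaf(s), 1 union(s), 0 star(s)
chars contribute 4×2 = 8; each union adds +2; each star adds +2
Total: 8 + 2 + 0 = 10 states


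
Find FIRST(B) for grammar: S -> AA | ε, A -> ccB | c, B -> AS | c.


Per alternative of B: FIRST(AS) = {c}; FIRST(c) = {c}
FIRST(B) = {c}


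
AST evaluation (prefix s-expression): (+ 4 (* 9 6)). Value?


Evaluate inner: (* 9 6) = 54
Evaluate root: (+ 4 54) = 58
Result: 58


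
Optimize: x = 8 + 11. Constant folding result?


8 + 11 = 19 at compile time
Optimized: x = 19


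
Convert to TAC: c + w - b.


Break into single-operator statements:
t1 = c + w
t2 = t1 - b


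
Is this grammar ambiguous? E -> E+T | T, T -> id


precedence layered via separate nonterminal T: deterministic
Unambiguous


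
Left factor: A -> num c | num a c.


Common prefix: 'num'
Factored: A -> num A', A' -> c | a c


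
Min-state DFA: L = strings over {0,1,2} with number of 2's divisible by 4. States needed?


Track (count of 2) mod 4: states 0..3, accept at 0
Minimal DFA: 4 states


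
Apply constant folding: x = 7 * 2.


7 * 2 = 14 at compile time
Optimized: x = 14


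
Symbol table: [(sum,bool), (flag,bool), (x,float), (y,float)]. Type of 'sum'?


Lookup 'sum' → type bool


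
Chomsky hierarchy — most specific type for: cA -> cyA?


LHS has context (more than one symbol) and |LHS| ≤ |RHS|
Classification: Type 1 (Context-Sensitive)


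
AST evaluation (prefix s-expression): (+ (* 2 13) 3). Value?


Evaluate inner: (* 2 13) = 26
Evaluate root: (+ 26 3) = 29
Result: 29


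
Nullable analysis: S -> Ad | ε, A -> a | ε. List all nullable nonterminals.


A nonterminal is nullable iff some alternative derives ε (directly, or every symbol in it is nullable)
Nullable: {A, S}


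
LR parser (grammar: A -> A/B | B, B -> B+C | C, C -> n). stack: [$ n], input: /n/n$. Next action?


'n' on top is the handle for C -> n
Action: reduce (C -> n)


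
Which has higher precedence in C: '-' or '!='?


'-' is additive (level 9); '!=' is equality (level 6)
Higher level binds tighter
'-' has higher precedence than '!='


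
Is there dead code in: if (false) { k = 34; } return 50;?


condition is constant false, so the whole block is unreachable
Dead: 'if (false) { k = 34; }'


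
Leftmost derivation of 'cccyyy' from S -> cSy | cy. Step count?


Derivation: S => cSy => ccSyy => cccyyy
Steps: 3


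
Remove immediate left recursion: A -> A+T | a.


Left-recursive alternatives: A+T; non-recursive: a
Introduce A': A -> aA', A' -> +TA' | ε


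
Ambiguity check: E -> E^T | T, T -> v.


precedence layered via separate nonterminal T: deterministic
Unambiguous


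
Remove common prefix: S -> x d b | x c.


Common prefix: 'x'
Factored: S -> x S', S' -> d b | c


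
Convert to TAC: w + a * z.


Break into single-operator statements:
t1 = a * z
t2 = w + t1


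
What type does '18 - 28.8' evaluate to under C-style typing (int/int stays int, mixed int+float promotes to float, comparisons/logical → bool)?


Operand types: int - float
Rule: mixed int/float promotes to float; int/int stays int
Result type: float


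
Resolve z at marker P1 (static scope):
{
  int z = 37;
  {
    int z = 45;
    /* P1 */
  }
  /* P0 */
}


z declared in the same block as P1
z = 45


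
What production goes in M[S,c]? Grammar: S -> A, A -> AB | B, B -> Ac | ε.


For [S, c]: 'c' ∈ FIRST(A)
Entry: S -> A


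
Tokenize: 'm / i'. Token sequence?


Scan left to right, longest-match per lexeme
Tokens: ID(m), OP(/), ID(i)


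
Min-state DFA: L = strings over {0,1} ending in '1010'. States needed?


Track the longest suffix of input matching a prefix of '1010': 5 classes (prefixes of length 0..4)
Minimal DFA: 5 states


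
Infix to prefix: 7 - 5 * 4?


'*' binds tighter: tree is (- 7 (* 5 4))
Prefix: - 7 * 5 4


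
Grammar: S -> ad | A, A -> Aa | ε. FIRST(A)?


Per alternative of A: FIRST(Aa) = {a}; FIRST(ε) = {ε}
FIRST(A) = {a, ε}


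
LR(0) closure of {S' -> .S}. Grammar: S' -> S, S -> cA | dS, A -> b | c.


Start: S' -> .S
For each item with dot before a nonterminal B, add B -> .γ for every B-production
Closure: [S' -> .S, S -> .cA, S -> .dS]


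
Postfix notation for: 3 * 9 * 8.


Left to right (same or higher precedence on left)
Postfix: 3 9 * 8 *


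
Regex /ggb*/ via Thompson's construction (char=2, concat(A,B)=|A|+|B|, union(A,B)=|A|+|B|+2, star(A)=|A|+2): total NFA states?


Syntax tree has 3 char leaf(s), 0 union(s), 1 star(s)
chars contribute 3×2 = 6; each union adds +2; each star adds +2
Total: 6 + 0 + 2 = 8 states


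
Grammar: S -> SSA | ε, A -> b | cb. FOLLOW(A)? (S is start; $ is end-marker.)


$ ∈ FOLLOW(S). For each A -> αBβ: add FIRST(β)\{ε} to FOLLOW(B); if β nullable, add FOLLOW(A).
FOLLOW(A) = {$, b, c}


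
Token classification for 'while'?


Pattern: reserved word
Type: KEYWORD


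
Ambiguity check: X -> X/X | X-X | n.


'n/n-n' has two parse trees (no precedence encoded between / and -)
Ambiguous


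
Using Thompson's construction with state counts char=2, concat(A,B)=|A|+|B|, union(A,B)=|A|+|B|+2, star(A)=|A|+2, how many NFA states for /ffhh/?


Syntax tree has 4 char leaf(s), 0 union(s), 0 star(s)
chars contribute 4×2 = 8; each union adds +2; each star adds +2
Total: 8 + 0 + 0 = 8 states


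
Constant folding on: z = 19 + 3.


19 + 3 = 22 at compile time
Optimized: z = 22


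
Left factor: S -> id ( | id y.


Common prefix: 'id'
Factored: S -> id S', S' -> ( | y


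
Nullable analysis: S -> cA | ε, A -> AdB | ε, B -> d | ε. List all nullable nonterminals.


A nonterminal is nullable iff some alternative derives ε (directly, or every symbol in it is nullable)
Nullable: {A, B, S}


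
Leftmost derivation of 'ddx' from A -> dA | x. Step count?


Derivation: A => dA => ddA => ddx
Steps: 3


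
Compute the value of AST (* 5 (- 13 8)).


Evaluate inner: (- 13 8) = 5
Evaluate root: (* 5 5) = 25
Result: 25


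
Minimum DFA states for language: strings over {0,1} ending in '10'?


Track the longest suffix of input matching a prefix of '10': 3 classes (prefixes of length 0..2)
Minimal DFA: 3 states


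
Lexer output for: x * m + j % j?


Scan left to right, longest-match per lexeme
Tokens: ID(x), OP(*), ID(m), OP(+), ID(j), OP(%), ID(j)


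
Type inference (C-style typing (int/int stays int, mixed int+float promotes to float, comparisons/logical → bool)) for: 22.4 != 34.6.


Operand types: float != float
Rule: comparison yields bool
Result type: bool


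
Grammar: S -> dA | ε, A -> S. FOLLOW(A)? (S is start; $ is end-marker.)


$ ∈ FOLLOW(S). For each A -> αBβ: add FIRST(β)\{ε} to FOLLOW(B); if β nullable, add FOLLOW(A).
FOLLOW(A) = {$}


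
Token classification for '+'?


Pattern: operator symbol
Type: OPERATOR


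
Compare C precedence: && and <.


'<' is relational (level 7); '&&' is logical AND (level 2)
Higher level binds tighter
'<' has higher precedence than '&&'


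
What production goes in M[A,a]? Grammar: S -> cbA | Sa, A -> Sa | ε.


For [A, a]: ε is nullable and 'a' ∈ FOLLOW(A)
Entry: A -> ε


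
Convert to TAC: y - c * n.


Break into single-operator statements:
t1 = c * n
t2 = y - t1


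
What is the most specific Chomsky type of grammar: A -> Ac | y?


Left-linear: every RHS is a terminal or one nonterminal followed by a terminal
Classification: Type 3 (Regular)


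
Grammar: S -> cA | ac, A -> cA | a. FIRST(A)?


Per alternative of A: FIRST(cA) = {c}; FIRST(a) = {a}
FIRST(A) = {a, c}


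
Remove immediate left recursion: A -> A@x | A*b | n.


Left-recursive alternatives: A@x, A*b; non-recursive: n
Introduce A': A -> nA', A' -> @xA' | *bA' | ε


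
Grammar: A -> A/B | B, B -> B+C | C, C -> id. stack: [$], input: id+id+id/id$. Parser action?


no handle on stack; shift 'id'
Action: shift


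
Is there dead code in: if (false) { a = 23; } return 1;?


condition is constant false, so the whole block is unreachable
Dead: 'if (false) { a = 23; }'


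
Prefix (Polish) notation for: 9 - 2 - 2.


left-to-right (same/higher precedence on left): tree is (- (- 9 2) 2)
Prefix: - - 9 2 2


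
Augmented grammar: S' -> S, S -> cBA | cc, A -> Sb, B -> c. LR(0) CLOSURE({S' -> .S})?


Start: S' -> .S
For each item with dot before a nonterminal B, add B -> .γ for every B-production
Closure: [S' -> .S, S -> .cBA, S -> .cc]


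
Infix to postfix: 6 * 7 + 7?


Left to right (same or higher precedence on left)
Postfix: 6 7 * 7 +


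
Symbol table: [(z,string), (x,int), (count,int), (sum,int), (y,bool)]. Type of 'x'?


Lookup 'x' → type int


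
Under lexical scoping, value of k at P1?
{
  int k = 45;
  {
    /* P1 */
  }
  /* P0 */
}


P1's block does not declare k; resolves to the enclosing declaration at depth 0
k = 45


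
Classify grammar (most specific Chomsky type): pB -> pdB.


LHS has context (more than one symbol) and |LHS| ≤ |RHS|
Classification: Type 1 (Context-Sensitive)


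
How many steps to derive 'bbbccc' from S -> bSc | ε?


Derivation: S => bSc => bbScc => bbbSccc => bbbccc
Steps: 4


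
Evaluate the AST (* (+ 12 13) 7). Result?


Evaluate inner: (+ 12 13) = 25
Evaluate root: (* 25 7) = 175
Result: 175


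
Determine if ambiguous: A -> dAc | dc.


balanced d^n…c^n: each string has a unique parse
Unambiguous


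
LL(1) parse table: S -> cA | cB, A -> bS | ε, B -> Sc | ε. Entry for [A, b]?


For [A, b]: 'b' ∈ FIRST(bS)
Entry: A -> bS


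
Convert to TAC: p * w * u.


Break into single-operator statements:
t1 = p * w
t2 = t1 * u


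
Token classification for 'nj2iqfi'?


Pattern: letter/underscore followed by alphanumerics, not a keyword
Type: IDENTIFIER


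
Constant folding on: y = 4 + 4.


4 + 4 = 8 at compile time
Optimized: y = 8


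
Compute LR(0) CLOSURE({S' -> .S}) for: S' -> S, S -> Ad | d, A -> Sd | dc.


Start: S' -> .S
For each item with dot before a nonterminal B, add B -> .γ for every B-production
Closure: [S' -> .S, S -> .Ad, S -> .d, A -> .Sd, A -> .dc]


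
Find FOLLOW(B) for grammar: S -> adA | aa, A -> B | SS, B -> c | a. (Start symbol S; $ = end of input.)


$ ∈ FOLLOW(S). For each A -> αBβ: add FIRST(β)\{ε} to FOLLOW(B); if β nullable, add FOLLOW(A).
FOLLOW(B) = {$, a}


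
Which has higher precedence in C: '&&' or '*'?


'*' is multiplicative (level 10); '&&' is logical AND (level 2)
Higher level binds tighter
'*' has higher precedence than '&&'


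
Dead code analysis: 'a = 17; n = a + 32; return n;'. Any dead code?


a is read by n's definition; n is returned
No dead code


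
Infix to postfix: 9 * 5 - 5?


Left to right (same or higher precedence on left)
Postfix: 9 5 * 5 -


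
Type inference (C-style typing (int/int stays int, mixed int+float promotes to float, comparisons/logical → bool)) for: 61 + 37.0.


Operand types: int + float
Rule: mixed int/float promotes to float; int/int stays int
Result type: float


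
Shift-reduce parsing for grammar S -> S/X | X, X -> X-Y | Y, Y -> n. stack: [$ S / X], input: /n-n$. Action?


handle 'S/X' on top; lookahead ∈ FOLLOW(S) = {/, $}
Action: reduce (S -> S/X)


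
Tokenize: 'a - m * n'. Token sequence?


Scan left to right, longest-match per lexeme
Tokens: ID(a), OP(-), ID(m), OP(*), ID(n)


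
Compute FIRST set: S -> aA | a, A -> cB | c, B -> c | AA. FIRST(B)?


Per alternative of B: FIRST(c) = {c}; FIRST(AA) = {c}
FIRST(B) = {c}


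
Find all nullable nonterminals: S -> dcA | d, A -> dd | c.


A nonterminal is nullable iff some alternative derives ε (directly, or every symbol in it is nullable)
Nullable: {}


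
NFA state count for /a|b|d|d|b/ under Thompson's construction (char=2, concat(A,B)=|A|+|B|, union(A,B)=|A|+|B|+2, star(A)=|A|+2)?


Syntax tree has 5 char leaf(s), 4 union(s), 0 star(s)
chars contribute 5×2 = 10; each union adds +2; each star adds +2
Total: 10 + 8 + 0 = 18 states


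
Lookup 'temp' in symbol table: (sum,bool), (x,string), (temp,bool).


Lookup 'temp' → type bool


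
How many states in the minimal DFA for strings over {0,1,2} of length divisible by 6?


Track length mod 6: states 0..5, accept at 0
Minimal DFA: 6 states


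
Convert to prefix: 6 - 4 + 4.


left-to-right (same/higher precedence on left): tree is (+ (- 6 4) 4)
Prefix: + - 6 4 4


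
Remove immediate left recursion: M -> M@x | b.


Left-recursive alternatives: M@x; non-recursive: b
Introduce M': M -> bM', M' -> @xM' | ε


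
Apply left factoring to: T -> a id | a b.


Common prefix: 'a'
Factored: T -> a T', T' -> id | b


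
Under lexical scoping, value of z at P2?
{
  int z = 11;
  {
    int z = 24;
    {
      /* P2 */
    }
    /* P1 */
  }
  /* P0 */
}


P2's block does not declare z; resolves to the enclosing declaration at depth 1
z = 24


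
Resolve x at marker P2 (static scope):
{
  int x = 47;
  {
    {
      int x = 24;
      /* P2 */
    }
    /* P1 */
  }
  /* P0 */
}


x declared in the same block as P2
x = 24


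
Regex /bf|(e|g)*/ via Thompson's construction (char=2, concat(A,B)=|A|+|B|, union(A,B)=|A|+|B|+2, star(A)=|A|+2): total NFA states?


Syntax tree has 4 char leaf(s), 2 union(s), 1 star(s)
chars contribute 4×2 = 8; each union adds +2; each star adds +2
Total: 8 + 4 + 2 = 14 states


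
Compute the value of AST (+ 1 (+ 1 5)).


Evaluate inner: (+ 1 5) = 6
Evaluate root: (+ 1 6) = 7
Result: 7


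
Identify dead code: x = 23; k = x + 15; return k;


x is read by k's definition; k is returned
No dead code


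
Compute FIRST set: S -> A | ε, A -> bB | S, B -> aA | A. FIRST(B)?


Per alternative of B: FIRST(aA) = {a}; FIRST(A) = {b, ε}
FIRST(B) = {a, b, ε}


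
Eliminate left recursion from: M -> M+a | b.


Left-recursive alternatives: M+a; non-recursive: b
Introduce M': M -> bM', M' -> +aM' | ε


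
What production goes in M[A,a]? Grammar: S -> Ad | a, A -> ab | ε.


For [A, a]: 'a' ∈ FIRST(ab)
Entry: A -> ab


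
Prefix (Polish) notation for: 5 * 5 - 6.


left-to-right (same/higher precedence on left): tree is (- (* 5 5) 6)
Prefix: - * 5 5 6


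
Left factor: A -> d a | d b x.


Common prefix: 'd'
Factored: A -> d A', A' -> a | b x


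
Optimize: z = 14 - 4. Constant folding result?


14 - 4 = 10 at compile time
Optimized: z = 10


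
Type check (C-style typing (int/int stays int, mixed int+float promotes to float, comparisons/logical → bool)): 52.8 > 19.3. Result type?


Operand types: float > float
Rule: comparison yields bool
Result type: bool


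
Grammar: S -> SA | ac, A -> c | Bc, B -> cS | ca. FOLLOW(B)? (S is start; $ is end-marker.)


$ ∈ FOLLOW(S). For each A -> αBβ: add FIRST(β)\{ε} to FOLLOW(B); if β nullable, add FOLLOW(A).
FOLLOW(B) = {c}


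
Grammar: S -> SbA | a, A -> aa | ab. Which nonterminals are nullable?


A nonterminal is nullable iff some alternative derives ε (directly, or every symbol in it is nullable)
Nullable: {}


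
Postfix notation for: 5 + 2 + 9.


Left to right (same or higher precedence on left)
Postfix: 5 2 + 9 +


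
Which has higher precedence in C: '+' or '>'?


'+' is additive (level 9); '>' is relational (level 7)
Higher level binds tighter
'+' has higher precedence than '>'


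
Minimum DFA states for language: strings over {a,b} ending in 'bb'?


Track the longest suffix of input matching a prefix of 'bb': 3 classes (prefixes of length 0..2)
Minimal DFA: 3 states


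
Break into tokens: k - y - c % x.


Scan left to right, longest-match per lexeme
Tokens: ID(k), OP(-), ID(y), OP(-), ID(c), OP(%), ID(x)


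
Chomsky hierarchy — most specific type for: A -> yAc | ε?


Single nonterminal LHS, but y^n c^n is not regular
Classification: Type 2 (Context-Free)


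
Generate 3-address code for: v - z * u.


Break into single-operator statements:
t1 = z * u
t2 = v - t1


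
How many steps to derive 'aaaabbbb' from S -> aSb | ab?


Derivation: S => aSb => aaSbb => aaaSbbb => aaaabbbb
Steps: 4


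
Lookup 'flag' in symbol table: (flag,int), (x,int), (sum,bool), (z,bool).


Lookup 'flag' → type int


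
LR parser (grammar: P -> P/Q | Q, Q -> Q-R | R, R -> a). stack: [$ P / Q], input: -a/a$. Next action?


'-' can extend Q; shift to build Q -> Q-R
Action: shift


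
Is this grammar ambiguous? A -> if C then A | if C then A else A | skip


dangling else: 'if C then if C then skip else skip' parses two ways
Ambiguous


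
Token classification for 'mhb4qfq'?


Pattern: letter/underscore followed by alphanumerics, not a keyword
Type: IDENTIFIER


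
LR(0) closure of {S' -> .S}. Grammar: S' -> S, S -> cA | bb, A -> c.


Start: S' -> .S
For each item with dot before a nonterminal B, add B -> .γ for every B-production
Closure: [S' -> .S, S -> .cA, S -> .bb]


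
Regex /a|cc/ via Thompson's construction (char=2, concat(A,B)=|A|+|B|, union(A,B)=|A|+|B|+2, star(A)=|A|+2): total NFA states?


Syntax tree has 3 char leaf(s), 1 union(s), 0 star(s)
chars contribute 3×2 = 6; each union adds +2; each star adds +2
Total: 6 + 2 + 0 = 8 states


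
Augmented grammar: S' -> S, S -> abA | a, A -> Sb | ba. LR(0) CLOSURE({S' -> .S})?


Start: S' -> .S
For each item with dot before a nonterminal B, add B -> .γ for every B-production
Closure: [S' -> .S, S -> .abA, S -> .a]


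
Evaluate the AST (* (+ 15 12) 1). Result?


Evaluate inner: (+ 15 12) = 27
Evaluate root: (* 27 1) = 27
Result: 27


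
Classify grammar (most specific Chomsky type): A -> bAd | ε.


Single nonterminal LHS, but b^n d^n is not regular
Classification: Type 2 (Context-Free)


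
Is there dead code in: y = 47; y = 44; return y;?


first assignment to y is overwritten before any read
Dead: 'y = 47'


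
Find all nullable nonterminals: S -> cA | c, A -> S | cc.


A nonterminal is nullable iff some alternative derives ε (directly, or every symbol in it is nullable)
Nullable: {}


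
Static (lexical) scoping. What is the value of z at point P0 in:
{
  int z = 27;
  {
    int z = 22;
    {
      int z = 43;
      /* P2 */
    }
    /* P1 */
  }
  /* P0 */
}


z declared in the same block as P0
z = 27


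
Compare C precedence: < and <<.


'<<' is shift (level 8); '<' is relational (level 7)
Higher level binds tighter
'<<' has higher precedence than '<'


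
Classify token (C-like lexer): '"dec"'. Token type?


Pattern: double-quoted sequence
Type: STRING_LITERAL


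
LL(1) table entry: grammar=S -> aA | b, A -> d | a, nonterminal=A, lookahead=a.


For [A, a]: 'a' ∈ FIRST(a)
Entry: A -> a


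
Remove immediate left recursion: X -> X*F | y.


Left-recursive alternatives: X*F; non-recursive: y
Introduce X': X -> yX', X' -> *FX' | ε


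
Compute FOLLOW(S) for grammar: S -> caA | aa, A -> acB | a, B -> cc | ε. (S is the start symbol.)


$ ∈ FOLLOW(S). For each A -> αBβ: add FIRST(β)\{ε} to FOLLOW(B); if β nullable, add FOLLOW(A).
FOLLOW(S) = {$}


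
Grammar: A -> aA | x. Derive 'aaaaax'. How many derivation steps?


Derivation: A => aA => aaA => aaaA => aaaaA => aaaaaA => aaaaax
Steps: 6


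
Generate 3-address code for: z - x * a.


Break into single-operator statements:
t1 = x * a
t2 = z - t1


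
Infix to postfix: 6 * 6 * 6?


Left to right (same or higher precedence on left)
Postfix: 6 6 * 6 *


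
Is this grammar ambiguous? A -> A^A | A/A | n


'n^n/n' has two parse trees (no precedence encoded between ^ and /)
Ambiguous


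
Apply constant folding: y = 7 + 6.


7 + 6 = 13 at compile time
Optimized: y = 13


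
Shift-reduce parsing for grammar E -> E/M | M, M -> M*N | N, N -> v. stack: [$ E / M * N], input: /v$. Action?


handle 'M*N' on top
Action: reduce (M -> M*N)


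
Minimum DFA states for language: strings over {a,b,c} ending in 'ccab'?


Track the longest suffix of input matching a prefix of 'ccab': 5 classes (prefixes of length 0..4)
Minimal DFA: 5 states


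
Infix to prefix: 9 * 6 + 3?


left-to-right (same/higher precedence on left): tree is (+ (* 9 6) 3)
Prefix: + * 9 6 3


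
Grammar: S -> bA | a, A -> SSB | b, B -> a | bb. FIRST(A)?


Per alternative of A: FIRST(SSB) = {a, b}; FIRST(b) = {b}
FIRST(A) = {a, b}


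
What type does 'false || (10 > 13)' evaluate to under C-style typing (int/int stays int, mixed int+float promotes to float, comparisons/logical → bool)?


Operand types: bool || bool
Rule: logical operators take bool operands and yield bool
Result type: bool


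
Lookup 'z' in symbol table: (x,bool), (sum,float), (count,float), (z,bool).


Lookup 'z' → type bool


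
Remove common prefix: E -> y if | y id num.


Common prefix: 'y'
Factored: E -> y E', E' -> if | id num


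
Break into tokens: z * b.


Scan left to right, longest-match per lexeme
Tokens: ID(z), OP(*), ID(b)


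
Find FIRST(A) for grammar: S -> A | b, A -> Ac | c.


Per alternative of A: FIRST(Ac) = {c}; FIRST(c) = {c}
FIRST(A) = {c}


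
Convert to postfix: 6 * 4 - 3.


Left to right (same or higher precedence on left)
Postfix: 6 4 * 3 -


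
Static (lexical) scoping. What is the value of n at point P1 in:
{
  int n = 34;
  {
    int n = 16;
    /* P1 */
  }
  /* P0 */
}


n declared in the same block as P1
n = 16


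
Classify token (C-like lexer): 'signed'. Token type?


Pattern: reserved word
Type: KEYWORD


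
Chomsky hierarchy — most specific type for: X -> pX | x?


Right-linear: every RHS is a terminal or a terminal followed by one nonterminal
Classification: Type 3 (Regular)


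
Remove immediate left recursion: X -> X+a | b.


Left-recursive alternatives: X+a; non-recursive: b
Introduce X': X -> bX', X' -> +aX' | ε


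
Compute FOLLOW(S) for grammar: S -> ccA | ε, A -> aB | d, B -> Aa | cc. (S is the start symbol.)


$ ∈ FOLLOW(S). For each A -> αBβ: add FIRST(β)\{ε} to FOLLOW(B); if β nullable, add FOLLOW(A).
FOLLOW(S) = {$}


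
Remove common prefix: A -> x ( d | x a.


Common prefix: 'x'
Factored: A -> x A', A' -> ( d | a


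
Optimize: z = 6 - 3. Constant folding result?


6 - 3 = 3 at compile time
Optimized: z = 3


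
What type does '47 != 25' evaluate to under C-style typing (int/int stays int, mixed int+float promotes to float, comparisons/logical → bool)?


Operand types: int != int
Rule: comparison yields bool
Result type: bool


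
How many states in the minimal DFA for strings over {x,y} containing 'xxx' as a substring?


KMP-style automaton: 3 progress states + 1 absorbing accept = 4
Minimal DFA: 4 states


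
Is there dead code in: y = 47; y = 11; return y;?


first assignment to y is overwritten before any read
Dead: 'y = 47'


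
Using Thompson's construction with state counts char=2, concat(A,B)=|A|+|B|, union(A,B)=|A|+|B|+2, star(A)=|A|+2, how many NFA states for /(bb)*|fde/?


Syntax tree has 5 char leaf(s), 1 union(s), 1 star(s)
chars contribute 5×2 = 10; each union adds +2; each star adds +2
Total: 10 + 2 + 2 = 14 states


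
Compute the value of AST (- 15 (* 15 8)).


Evaluate inner: (* 15 8) = 120
Evaluate root: (- 15 120) = -105
Result: -105


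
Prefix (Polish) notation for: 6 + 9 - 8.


left-to-right (same/higher precedence on left): tree is (- (+ 6 9) 8)
Prefix: - + 6 9 8


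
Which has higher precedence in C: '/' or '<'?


'/' is multiplicative (level 10); '<' is relational (level 7)
Higher level binds tighter
'/' has higher precedence than '<'


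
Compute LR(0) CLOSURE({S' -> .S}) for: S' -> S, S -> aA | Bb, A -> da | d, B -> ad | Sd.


Start: S' -> .S
For each item with dot before a nonterminal B, add B -> .γ for every B-production
Closure: [S' -> .S, S -> .aA, S -> .Bb, B -> .ad, B -> .Sd]


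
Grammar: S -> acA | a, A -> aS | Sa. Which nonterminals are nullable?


A nonterminal is nullable iff some alternative derives ε (directly, or every symbol in it is nullable)
Nullable: {}


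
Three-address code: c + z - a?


Break into single-operator statements:
t1 = c + z
t2 = t1 - a


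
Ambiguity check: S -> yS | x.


right-linear, alternatives start with distinct terminals 'y' vs 'x': unique leftmost derivation
Unambiguous


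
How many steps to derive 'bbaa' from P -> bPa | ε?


Derivation: P => bPa => bbPaa => bbaa
Steps: 3


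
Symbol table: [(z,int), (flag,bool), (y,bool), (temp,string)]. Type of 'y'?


Lookup 'y' → type bool


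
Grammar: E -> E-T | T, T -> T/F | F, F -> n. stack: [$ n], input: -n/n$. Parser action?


'n' on top is the handle for F -> n
Action: reduce (F -> n)


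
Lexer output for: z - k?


Scan left to right, longest-match per lexeme
Tokens: ID(z), OP(-), ID(k)


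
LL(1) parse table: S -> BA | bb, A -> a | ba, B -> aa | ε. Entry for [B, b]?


For [B, b]: ε is nullable and 'b' ∈ FOLLOW(B)
Entry: B -> ε


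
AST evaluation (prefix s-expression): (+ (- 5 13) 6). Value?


Evaluate inner: (- 5 13) = -8
Evaluate root: (+ -8 6) = -2
Result: -2


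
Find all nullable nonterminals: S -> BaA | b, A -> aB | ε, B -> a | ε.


A nonterminal is nullable iff some alternative derives ε (directly, or every symbol in it is nullable)
Nullable: {A, B}


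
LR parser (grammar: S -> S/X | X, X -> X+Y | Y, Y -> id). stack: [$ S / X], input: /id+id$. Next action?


handle 'S/X' on top; lookahead ∈ FOLLOW(S) = {/, $}
Action: reduce (S -> S/X)


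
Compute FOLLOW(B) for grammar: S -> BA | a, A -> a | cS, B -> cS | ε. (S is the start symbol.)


$ ∈ FOLLOW(S). For each A -> αBβ: add FIRST(β)\{ε} to FOLLOW(B); if β nullable, add FOLLOW(A).
FOLLOW(B) = {a, c}


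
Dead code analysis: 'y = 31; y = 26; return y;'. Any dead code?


first assignment to y is overwritten before any read
Dead: 'y = 31'


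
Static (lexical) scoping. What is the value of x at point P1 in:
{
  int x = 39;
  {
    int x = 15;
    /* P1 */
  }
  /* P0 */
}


x declared in the same block as P1
x = 15


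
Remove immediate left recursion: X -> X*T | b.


Left-recursive alternatives: X*T; non-recursive: b
Introduce X': X -> bX', X' -> *TX' | ε


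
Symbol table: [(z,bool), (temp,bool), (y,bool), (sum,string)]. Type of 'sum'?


Lookup 'sum' → type string


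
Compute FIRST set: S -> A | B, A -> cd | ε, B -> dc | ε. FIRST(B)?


Per alternative of B: FIRST(dc) = {d}; FIRST(ε) = {ε}
FIRST(B) = {d, ε}


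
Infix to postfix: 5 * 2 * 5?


Left to right (same or higher precedence on left)
Postfix: 5 2 * 5 *


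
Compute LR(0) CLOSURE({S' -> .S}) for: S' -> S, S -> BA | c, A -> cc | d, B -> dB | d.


Start: S' -> .S
For each item with dot before a nonterminal B, add B -> .γ for every B-production
Closure: [S' -> .S, S -> .BA, S -> .c, B -> .dB, B -> .d]


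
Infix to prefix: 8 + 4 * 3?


'*' binds tighter: tree is (+ 8 (* 4 3))
Prefix: + 8 * 4 3


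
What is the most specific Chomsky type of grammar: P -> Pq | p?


Left-linear: every RHS is a terminal or one nonterminal followed by a terminal
Classification: Type 3 (Regular)


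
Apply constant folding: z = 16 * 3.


16 * 3 = 48 at compile time
Optimized: z = 48


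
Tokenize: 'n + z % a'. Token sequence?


Scan left to right, longest-match per lexeme
Tokens: ID(n), OP(+), ID(z), OP(%), ID(a)


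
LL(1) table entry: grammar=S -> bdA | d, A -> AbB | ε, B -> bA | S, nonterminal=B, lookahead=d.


For [B, d]: 'd' ∈ FIRST(S)
Entry: B -> S


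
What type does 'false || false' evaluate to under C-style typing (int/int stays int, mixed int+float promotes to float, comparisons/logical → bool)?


Operand types: bool || bool
Rule: logical operators take bool operands and yield bool
Result type: bool


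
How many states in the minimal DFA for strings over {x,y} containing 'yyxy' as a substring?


KMP-style automaton: 4 progress states + 1 absorbing accept = 5
Minimal DFA: 5 states


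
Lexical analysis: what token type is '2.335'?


Pattern: digits with a decimal point
Type: FLOAT_LITERAL


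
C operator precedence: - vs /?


'/' is multiplicative (level 10); '-' is additive (level 9)
Higher level binds tighter
'/' has higher precedence than '-'


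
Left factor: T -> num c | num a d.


Common prefix: 'num'
Factored: T -> num T', T' -> c | a d


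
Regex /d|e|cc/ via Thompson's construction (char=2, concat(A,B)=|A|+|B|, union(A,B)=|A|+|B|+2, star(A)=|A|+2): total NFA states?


Syntax tree has 4 char leaf(s), 2 union(s), 0 star(s)
chars contribute 4×2 = 8; each union adds +2; each star adds +2
Total: 8 + 4 + 0 = 12 states


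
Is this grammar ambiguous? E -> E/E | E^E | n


'n/n^n' has two parse trees (no precedence encoded between / and ^)
Ambiguous


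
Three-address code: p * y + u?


Break into single-operator statements:
t1 = p * y
t2 = t1 + u


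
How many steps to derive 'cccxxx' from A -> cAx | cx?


Derivation: A => cAx => ccAxx => cccxxx
Steps: 3


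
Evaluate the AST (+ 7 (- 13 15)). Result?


Evaluate inner: (- 13 15) = -2
Evaluate root: (+ 7 -2) = 5
Result: 5


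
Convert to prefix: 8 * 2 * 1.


left-to-right (same/higher precedence on left): tree is (* (* 8 2) 1)
Prefix: * * 8 2 1


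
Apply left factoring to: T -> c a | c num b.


Common prefix: 'c'
Factored: T -> c T', T' -> a | num b


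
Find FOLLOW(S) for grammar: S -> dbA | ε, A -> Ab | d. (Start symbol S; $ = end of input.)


$ ∈ FOLLOW(S). For each A -> αBβ: add FIRST(β)\{ε} to FOLLOW(B); if β nullable, add FOLLOW(A).
FOLLOW(S) = {$}


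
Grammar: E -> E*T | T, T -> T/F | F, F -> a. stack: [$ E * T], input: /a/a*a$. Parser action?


'/' can extend T; shift to build T -> T/F
Action: shift


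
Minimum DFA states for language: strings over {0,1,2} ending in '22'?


Track the longest suffix of input matching a prefix of '22': 3 classes (prefixes of length 0..2)
Minimal DFA: 3 states


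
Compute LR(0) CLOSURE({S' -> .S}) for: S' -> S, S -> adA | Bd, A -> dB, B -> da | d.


Start: S' -> .S
For each item with dot before a nonterminal B, add B -> .γ for every B-production
Closure: [S' -> .S, S -> .adA, S -> .Bd, B -> .da, B -> .d]


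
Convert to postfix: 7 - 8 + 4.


Left to right (same or higher precedence on left)
Postfix: 7 8 - 4 +


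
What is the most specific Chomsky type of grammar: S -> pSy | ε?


Single nonterminal LHS, but p^n y^n is not regular
Classification: Type 2 (Context-Free)


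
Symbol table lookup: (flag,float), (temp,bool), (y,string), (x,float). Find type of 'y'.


Lookup 'y' → type string


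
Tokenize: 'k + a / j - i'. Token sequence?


Scan left to right, longest-match per lexeme
Tokens: ID(k), OP(+), ID(a), OP(/), ID(j), OP(-), ID(i)


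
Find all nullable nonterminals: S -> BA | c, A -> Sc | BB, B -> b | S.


A nonterminal is nullable iff some alternative derives ε (directly, or every symbol in it is nullable)
Nullable: {}


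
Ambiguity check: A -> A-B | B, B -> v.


precedence layered via separate nonterminal B: deterministic
Unambiguous


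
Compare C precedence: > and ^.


'>' is relational (level 7); '^' is bitwise XOR (level 4)
Higher level binds tighter
'>' has higher precedence than '^'


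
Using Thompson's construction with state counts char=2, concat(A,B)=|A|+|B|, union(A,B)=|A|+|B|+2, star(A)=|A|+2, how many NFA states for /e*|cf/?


Syntax tree has 3 char leaf(s), 1 union(s), 1 star(s)
chars contribute 3×2 = 6; each union adds +2; each star adds +2
Total: 6 + 2 + 2 = 10 states


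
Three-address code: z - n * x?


Break into single-operator statements:
t1 = n * x
t2 = z - t1


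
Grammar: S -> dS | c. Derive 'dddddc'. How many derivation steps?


Derivation: S => dS => ddS => dddS => ddddS => dddddS => dddddc
Steps: 6


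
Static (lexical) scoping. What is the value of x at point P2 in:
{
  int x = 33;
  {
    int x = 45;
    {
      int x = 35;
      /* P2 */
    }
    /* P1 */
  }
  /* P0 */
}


x declared in the same block as P2
x = 35


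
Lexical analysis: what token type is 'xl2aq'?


Pattern: letter/underscore followed by alphanumerics, not a keyword
Type: IDENTIFIER


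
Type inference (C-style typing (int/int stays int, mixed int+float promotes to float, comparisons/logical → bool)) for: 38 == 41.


Operand types: int == int
Rule: comparison yields bool
Result type: bool


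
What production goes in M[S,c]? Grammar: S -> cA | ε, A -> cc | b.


For [S, c]: 'c' ∈ FIRST(cA)
Entry: S -> cA


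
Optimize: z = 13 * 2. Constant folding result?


13 * 2 = 26 at compile time
Optimized: z = 26


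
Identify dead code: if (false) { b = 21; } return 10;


condition is constant false, so the whole block is unreachable
Dead: 'if (false) { b = 21; }'


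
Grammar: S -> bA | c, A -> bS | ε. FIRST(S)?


Per alternative of S: FIRST(bA) = {b}; FIRST(c) = {c}
FIRST(S) = {b, c}


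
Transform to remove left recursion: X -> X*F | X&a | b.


Left-recursive alternatives: X*F, X&a; non-recursive: b
Introduce X': X -> bX', X' -> *FX' | &aX' | ε


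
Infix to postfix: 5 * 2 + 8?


Left to right (same or higher precedence on left)
Postfix: 5 2 * 8 +


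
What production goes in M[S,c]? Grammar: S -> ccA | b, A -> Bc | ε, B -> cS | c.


For [S, c]: 'c' ∈ FIRST(ccA)
Entry: S -> ccA


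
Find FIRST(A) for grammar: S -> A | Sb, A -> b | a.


Per alternative of A: FIRST(b) = {b}; FIRST(a) = {a}
FIRST(A) = {a, b}


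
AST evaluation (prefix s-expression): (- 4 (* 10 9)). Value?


Evaluate inner: (* 10 9) = 90
Evaluate root: (- 4 90) = -86
Result: -86


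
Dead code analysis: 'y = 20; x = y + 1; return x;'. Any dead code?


y is read by x's definition; x is returned
No dead code


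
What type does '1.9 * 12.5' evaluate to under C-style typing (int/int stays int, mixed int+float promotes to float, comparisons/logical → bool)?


Operand types: float * float
Rule: mixed int/float promotes to float; int/int stays int
Result type: float


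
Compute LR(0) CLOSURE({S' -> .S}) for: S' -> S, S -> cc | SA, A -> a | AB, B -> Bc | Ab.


Start: S' -> .S
For each item with dot before a nonterminal B, add B -> .γ for every B-production
Closure: [S' -> .S, S -> .cc, S -> .SA]


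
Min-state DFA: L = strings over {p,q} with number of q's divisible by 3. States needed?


Track (count of q) mod 3: states 0..2, accept at 0
Minimal DFA: 3 states


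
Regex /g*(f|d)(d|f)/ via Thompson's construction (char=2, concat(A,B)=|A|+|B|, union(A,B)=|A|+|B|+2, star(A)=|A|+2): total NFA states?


Syntax tree has 5 char leaf(s), 2 union(s), 1 star(s)
chars contribute 5×2 = 10; each union adds +2; each star adds +2
Total: 10 + 4 + 2 = 16 states


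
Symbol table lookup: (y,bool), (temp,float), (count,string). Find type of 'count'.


Lookup 'count' → type string


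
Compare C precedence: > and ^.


'>' is relational (level 7); '^' is bitwise XOR (level 4)
Higher level binds tighter
'>' has higher precedence than '^'


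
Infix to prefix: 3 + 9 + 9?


left-to-right (same/higher precedence on left): tree is (+ (+ 3 9) 9)
Prefix: + + 3 9 9


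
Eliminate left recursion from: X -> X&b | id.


Left-recursive alternatives: X&b; non-recursive: id
Introduce X': X -> idX', X' -> &bX' | ε


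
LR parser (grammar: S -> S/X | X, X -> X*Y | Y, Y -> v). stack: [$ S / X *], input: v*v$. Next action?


no handle; shift 'v'
Action: shift


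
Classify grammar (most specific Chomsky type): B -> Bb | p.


Left-linear: every RHS is a terminal or one nonterminal followed by a terminal
Classification: Type 3 (Regular)
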